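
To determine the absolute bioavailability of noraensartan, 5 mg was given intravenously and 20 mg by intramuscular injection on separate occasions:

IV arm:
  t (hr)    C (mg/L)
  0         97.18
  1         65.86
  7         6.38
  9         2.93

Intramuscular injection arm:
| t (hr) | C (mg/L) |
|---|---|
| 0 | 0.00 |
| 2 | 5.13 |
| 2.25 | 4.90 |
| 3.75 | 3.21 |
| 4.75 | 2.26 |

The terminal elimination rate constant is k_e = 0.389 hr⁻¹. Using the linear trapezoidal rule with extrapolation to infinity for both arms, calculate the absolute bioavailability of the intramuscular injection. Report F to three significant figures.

Trapezoidal AUC_0→9 (IV):
  [0→1]: (97.18+65.86)/2 × 1 = 81.52
  [1→7]: (65.86+6.38)/2 × 6 = 216.72
  [7→9]: (6.38+2.93)/2 × 2 = 9.31
  Sum = 307.55 mg/L·hr
IV tail: 2.93/0.389 = 7.532; AUC_iv,0→∞ = 307.55 + 7.532 = 315.082 mg/L·hr
Trapezoidal AUC_0→4.75 (intramuscular injection):
  [0→2]: (0.00+5.13)/2 × 2 = 5.13
  [2→2.25]: (5.13+4.90)/2 × 0.25 = 1.25375
  [2.25→3.75]: (4.90+3.21)/2 × 1.5 = 6.0825
  [3.75→4.75]: (3.21+2.26)/2 × 1 = 2.735
  Sum = 15.20125 mg/L·hr
intramuscular injection tail: 2.26/0.389 = 5.810; AUC_ev,0→∞ = 15.20125 + 5.810 = 21.01125 mg/L·hr
F = (AUC_ev/D_ev)/(AUC_iv/D_iv) = (21.01125/20)/(315.082/5) = 1.0505625/63.0164 = 0.0167

F = 0.0167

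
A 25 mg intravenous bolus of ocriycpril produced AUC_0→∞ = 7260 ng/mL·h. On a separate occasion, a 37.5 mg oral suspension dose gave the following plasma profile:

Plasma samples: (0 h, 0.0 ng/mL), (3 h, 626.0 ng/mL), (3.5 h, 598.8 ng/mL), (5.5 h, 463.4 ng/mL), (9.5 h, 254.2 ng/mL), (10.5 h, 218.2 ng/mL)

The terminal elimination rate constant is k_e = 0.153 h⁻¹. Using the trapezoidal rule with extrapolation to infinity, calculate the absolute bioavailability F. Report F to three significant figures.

F = 0.496

Trapezoidal AUC_0→10.5 (oral suspension):
  [0→3]: (0.0+626.0)/2 × 3 = 939.0
  [3→3.5]: (626.0+598.8)/2 × 0.5 = 306.2
  [3.5→5.5]: (598.8+463.4)/2 × 2 = 1062.2
  [5.5→9.5]: (463.4+254.2)/2 × 4 = 1435.2
  [9.5→10.5]: (254.2+218.2)/2 × 1 = 236.2
  Sum = 3978.8 ng/mL·h
Tail: C_last/k_e = 218.2/0.153 = 1426.144
AUC_0→∞ (oral suspension) = 3978.8 + 1426.144 = 5404.944 ng/mL·h
F = (AUC_ev/D_ev)/(AUC_iv/D_iv) = (5404.944/37.5)/(7260/25) = 144.13184/290.4 = 0.4963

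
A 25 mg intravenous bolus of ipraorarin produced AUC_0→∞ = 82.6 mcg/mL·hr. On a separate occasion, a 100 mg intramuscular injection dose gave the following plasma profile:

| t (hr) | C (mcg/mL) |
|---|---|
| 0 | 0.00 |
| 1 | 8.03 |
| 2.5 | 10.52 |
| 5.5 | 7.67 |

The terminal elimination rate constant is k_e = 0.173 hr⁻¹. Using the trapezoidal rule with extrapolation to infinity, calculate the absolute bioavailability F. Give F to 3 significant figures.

Trapezoidal AUC_0→5.5 (intramuscular injection):
  [0→1]: (0.00+8.03)/2 × 1 = 4.015
  [1→2.5]: (8.03+10.52)/2 × 1.5 = 13.9125
  [2.5→5.5]: (10.52+7.67)/2 × 3 = 27.285
  Sum = 45.2125 mcg/mL·hr
Tail: C_last/k_e = 7.67/0.173 = 44.335
AUC_0→∞ (intramuscular injection) = 45.2125 + 44.335 = 89.5475 mcg/mL·hr
F = (AUC_ev/D_ev)/(AUC_iv/D_iv) = (89.5475/100)/(82.6/25) = 0.895475/3.304 = 0.2710

F = 0.271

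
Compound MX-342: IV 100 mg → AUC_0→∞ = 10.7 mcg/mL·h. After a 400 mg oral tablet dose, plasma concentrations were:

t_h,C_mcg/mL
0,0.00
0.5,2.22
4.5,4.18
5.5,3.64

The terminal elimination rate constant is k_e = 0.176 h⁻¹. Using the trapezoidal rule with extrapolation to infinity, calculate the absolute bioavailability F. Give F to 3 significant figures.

F = 0.887

Trapezoidal AUC_0→5.5 (oral tablet):
  [0→0.5]: (0.00+2.22)/2 × 0.5 = 0.555
  [0.5→4.5]: (2.22+4.18)/2 × 4 = 12.8
  [4.5→5.5]: (4.18+3.64)/2 × 1 = 3.91
  Sum = 17.265 mcg/mL·h
Tail: C_last/k_e = 3.64/0.176 = 20.682
AUC_0→∞ (oral tablet) = 17.265 + 20.682 = 37.947 mcg/mL·h
F = (AUC_ev/D_ev)/(AUC_iv/D_iv) = (37.947/400)/(10.7/100) = 0.0948675/0.107 = 0.8866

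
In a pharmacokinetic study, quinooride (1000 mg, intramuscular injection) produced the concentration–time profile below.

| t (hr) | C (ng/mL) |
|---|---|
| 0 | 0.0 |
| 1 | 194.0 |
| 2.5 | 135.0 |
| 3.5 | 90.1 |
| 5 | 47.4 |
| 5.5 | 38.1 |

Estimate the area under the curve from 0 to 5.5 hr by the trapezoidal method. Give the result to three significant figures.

AUC = 581 ng/mL·hr

Trapezoidal AUC_0→5.5:
  [0→1]: (0.0+194.0)/2 × 1 = 97.0
  [1→2.5]: (194.0+135.0)/2 × 1.5 = 246.75
  [2.5→3.5]: (135.0+90.1)/2 × 1 = 112.55
  [3.5→5]: (90.1+47.4)/2 × 1.5 = 103.125
  [5→5.5]: (47.4+38.1)/2 × 0.5 = 21.375
  Sum = 580.8 ng/mL·hr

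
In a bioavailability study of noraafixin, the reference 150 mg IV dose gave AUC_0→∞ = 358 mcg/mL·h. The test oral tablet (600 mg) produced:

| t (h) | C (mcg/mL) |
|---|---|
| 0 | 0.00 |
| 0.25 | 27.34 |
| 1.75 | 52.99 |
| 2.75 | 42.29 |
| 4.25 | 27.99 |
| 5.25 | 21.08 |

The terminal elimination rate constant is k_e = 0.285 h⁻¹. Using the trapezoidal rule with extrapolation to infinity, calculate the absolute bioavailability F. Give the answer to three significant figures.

Trapezoidal AUC_0→5.25 (oral tablet):
  [0→0.25]: (0.00+27.34)/2 × 0.25 = 3.4175
  [0.25→1.75]: (27.34+52.99)/2 × 1.5 = 60.2475
  [1.75→2.75]: (52.99+42.29)/2 × 1 = 47.64
  [2.75→4.25]: (42.29+27.99)/2 × 1.5 = 52.71
  [4.25→5.25]: (27.99+21.08)/2 × 1 = 24.535
  Sum = 188.55 mcg/mL·h
Tail: C_last/k_e = 21.08/0.285 = 73.965
AUC_0→∞ (oral tablet) = 188.55 + 73.965 = 262.515 mcg/mL·h
F = (AUC_ev/D_ev)/(AUC_iv/D_iv) = (262.515/600)/(358/150) = 0.437525/2.38667 = 0.1833

F = 0.183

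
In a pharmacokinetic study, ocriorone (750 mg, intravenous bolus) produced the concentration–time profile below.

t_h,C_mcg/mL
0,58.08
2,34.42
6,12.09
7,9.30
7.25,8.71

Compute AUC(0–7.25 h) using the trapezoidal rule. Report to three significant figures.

AUC = 198 mcg/mL·h

Trapezoidal AUC_0→7.25:
  [0→2]: (58.08+34.42)/2 × 2 = 92.5
  [2→6]: (34.42+12.09)/2 × 4 = 93.02
  [6→7]: (12.09+9.30)/2 × 1 = 10.695
  [7→7.25]: (9.30+8.71)/2 × 0.25 = 2.25125
  Sum = 198.46625 mcg/mL·h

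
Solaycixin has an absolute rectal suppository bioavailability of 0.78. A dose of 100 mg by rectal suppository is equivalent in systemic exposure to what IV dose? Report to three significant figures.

Systemic exposure from an extravascular dose = F × D_ev, so the equivalent IV dose is F × D_ev.
D_iv = F × D_ev = 0.78 × 100 = 78 mg

D_iv = 78.0 mg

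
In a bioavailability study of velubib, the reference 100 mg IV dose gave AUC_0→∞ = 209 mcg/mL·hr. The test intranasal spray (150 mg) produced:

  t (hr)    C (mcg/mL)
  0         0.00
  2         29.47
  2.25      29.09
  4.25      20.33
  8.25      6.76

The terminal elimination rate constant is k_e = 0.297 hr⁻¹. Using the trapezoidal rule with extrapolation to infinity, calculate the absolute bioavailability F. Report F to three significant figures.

Trapezoidal AUC_0→8.25 (intranasal spray):
  [0→2]: (0.00+29.47)/2 × 2 = 29.47
  [2→2.25]: (29.47+29.09)/2 × 0.25 = 7.32
  [2.25→4.25]: (29.09+20.33)/2 × 2 = 49.42
  [4.25→8.25]: (20.33+6.76)/2 × 4 = 54.18
  Sum = 140.39 mcg/mL·hr
Tail: C_last/k_e = 6.76/0.297 = 22.761
AUC_0→∞ (intranasal spray) = 140.39 + 22.761 = 163.151 mcg/mL·hr
F = (AUC_ev/D_ev)/(AUC_iv/D_iv) = (163.151/150)/(209/100) = 1.08767/2.09 = 0.5204

F = 0.520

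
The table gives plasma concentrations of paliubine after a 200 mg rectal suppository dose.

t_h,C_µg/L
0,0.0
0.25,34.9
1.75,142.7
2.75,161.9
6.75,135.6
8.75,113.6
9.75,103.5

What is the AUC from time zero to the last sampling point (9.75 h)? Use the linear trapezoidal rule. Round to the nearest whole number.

Trapezoidal AUC_0→9.75:
  [0→0.25]: (0.0+34.9)/2 × 0.25 = 4.3625
  [0.25→1.75]: (34.9+142.7)/2 × 1.5 = 133.2
  [1.75→2.75]: (142.7+161.9)/2 × 1 = 152.3
  [2.75→6.75]: (161.9+135.6)/2 × 4 = 595.0
  [6.75→8.75]: (135.6+113.6)/2 × 2 = 249.2
  [8.75→9.75]: (113.6+103.5)/2 × 1 = 108.55
  Sum = 1242.6125 µg/L·h

AUC = 1243 µg/L·h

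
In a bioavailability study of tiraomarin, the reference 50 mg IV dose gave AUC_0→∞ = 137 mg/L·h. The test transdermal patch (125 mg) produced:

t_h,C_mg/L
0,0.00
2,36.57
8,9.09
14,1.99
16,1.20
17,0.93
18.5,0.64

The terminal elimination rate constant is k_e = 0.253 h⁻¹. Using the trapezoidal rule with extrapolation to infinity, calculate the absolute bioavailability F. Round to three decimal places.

F = 0.627

Trapezoidal AUC_0→18.5 (transdermal patch):
  [0→2]: (0.00+36.57)/2 × 2 = 36.57
  [2→8]: (36.57+9.09)/2 × 6 = 136.98
  [8→14]: (9.09+1.99)/2 × 6 = 33.24
  [14→16]: (1.99+1.20)/2 × 2 = 3.19
  [16→17]: (1.20+0.93)/2 × 1 = 1.065
  [17→18.5]: (0.93+0.64)/2 × 1.5 = 1.1775
  Sum = 212.2225 mg/L·h
Tail: C_last/k_e = 0.64/0.253 = 2.530
AUC_0→∞ (transdermal patch) = 212.2225 + 2.530 = 214.7525 mg/L·h
F = (AUC_ev/D_ev)/(AUC_iv/D_iv) = (214.7525/125)/(137/50) = 1.71802/2.74 = 0.6270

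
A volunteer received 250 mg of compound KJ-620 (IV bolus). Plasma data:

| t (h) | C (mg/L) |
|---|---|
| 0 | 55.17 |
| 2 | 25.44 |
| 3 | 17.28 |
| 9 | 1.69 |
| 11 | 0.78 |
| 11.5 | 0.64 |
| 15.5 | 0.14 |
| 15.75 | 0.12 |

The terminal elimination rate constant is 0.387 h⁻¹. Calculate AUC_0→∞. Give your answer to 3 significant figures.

AUC = 164 mg/L·h

Trapezoidal AUC_0→15.75:
  [0→2]: (55.17+25.44)/2 × 2 = 80.61
  [2→3]: (25.44+17.28)/2 × 1 = 21.36
  [3→9]: (17.28+1.69)/2 × 6 = 56.91
  [9→11]: (1.69+0.78)/2 × 2 = 2.47
  [11→11.5]: (0.78+0.64)/2 × 0.5 = 0.355
  [11.5→15.5]: (0.64+0.14)/2 × 4 = 1.56
  [15.5→15.75]: (0.14+0.12)/2 × 0.25 = 0.0325
  Sum = 163.2975 mg/L·h
Extrapolated tail: C_last / k_e = 0.12 / 0.387 = 0.310
AUC_0→∞ = 163.2975 + 0.310 = 163.6075 mg/L·h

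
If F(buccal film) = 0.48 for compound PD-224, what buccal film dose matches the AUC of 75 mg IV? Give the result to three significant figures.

For equal systemic exposure: F × D_ev = D_iv
D_ev = D_iv / F = 75 / 0.48 = 156.25 mg

D_buccal = 156 mg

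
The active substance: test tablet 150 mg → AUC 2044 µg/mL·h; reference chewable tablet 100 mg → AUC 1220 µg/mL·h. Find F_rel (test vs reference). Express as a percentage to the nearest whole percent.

F_rel = (AUC_test/D_test) / (AUC_ref/D_ref)
      = (2044/150) / (1220/100)
      = 13.6267 / 12.2 = 1.1169 = 111.69%

F_rel = 112%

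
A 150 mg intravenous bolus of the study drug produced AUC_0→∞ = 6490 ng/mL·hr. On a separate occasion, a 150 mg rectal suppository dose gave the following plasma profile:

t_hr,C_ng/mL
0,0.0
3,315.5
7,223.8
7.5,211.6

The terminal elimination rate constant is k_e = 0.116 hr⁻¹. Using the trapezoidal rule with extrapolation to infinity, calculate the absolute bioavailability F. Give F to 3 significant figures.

F = 0.537

Trapezoidal AUC_0→7.5 (rectal suppository):
  [0→3]: (0.0+315.5)/2 × 3 = 473.25
  [3→7]: (315.5+223.8)/2 × 4 = 1078.6
  [7→7.5]: (223.8+211.6)/2 × 0.5 = 108.85
  Sum = 1660.7 ng/mL·hr
Tail: C_last/k_e = 211.6/0.116 = 1824.138
AUC_0→∞ (rectal suppository) = 1660.7 + 1824.138 = 3484.838 ng/mL·hr
F = (AUC_ev/D_ev)/(AUC_iv/D_iv) = (3484.838/150)/(6490/150) = 23.2323/43.2667 = 0.5370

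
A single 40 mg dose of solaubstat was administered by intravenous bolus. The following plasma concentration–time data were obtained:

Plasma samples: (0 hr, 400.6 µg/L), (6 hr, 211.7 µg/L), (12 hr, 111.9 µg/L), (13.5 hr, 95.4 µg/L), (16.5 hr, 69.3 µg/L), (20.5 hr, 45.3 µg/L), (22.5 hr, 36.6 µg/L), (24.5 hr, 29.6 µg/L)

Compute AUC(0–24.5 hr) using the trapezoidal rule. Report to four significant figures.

AUC = 3588 µg/L·hr

Trapezoidal AUC_0→24.5:
  [0→6]: (400.6+211.7)/2 × 6 = 1836.9
  [6→12]: (211.7+111.9)/2 × 6 = 970.8
  [12→13.5]: (111.9+95.4)/2 × 1.5 = 155.475
  [13.5→16.5]: (95.4+69.3)/2 × 3 = 247.05
  [16.5→20.5]: (69.3+45.3)/2 × 4 = 229.2
  [20.5→22.5]: (45.3+36.6)/2 × 2 = 81.9
  [22.5→24.5]: (36.6+29.6)/2 × 2 = 66.2
  Sum = 3587.525 µg/L·hr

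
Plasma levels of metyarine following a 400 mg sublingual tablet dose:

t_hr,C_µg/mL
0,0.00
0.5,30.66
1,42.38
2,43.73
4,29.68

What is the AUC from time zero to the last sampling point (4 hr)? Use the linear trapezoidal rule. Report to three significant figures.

Trapezoidal AUC_0→4:
  [0→0.5]: (0.00+30.66)/2 × 0.5 = 7.665
  [0.5→1]: (30.66+42.38)/2 × 0.5 = 18.26
  [1→2]: (42.38+43.73)/2 × 1 = 43.055
  [2→4]: (43.73+29.68)/2 × 2 = 73.41
  Sum = 142.39 µg/mL·hr

AUC = 142 µg/mL·hr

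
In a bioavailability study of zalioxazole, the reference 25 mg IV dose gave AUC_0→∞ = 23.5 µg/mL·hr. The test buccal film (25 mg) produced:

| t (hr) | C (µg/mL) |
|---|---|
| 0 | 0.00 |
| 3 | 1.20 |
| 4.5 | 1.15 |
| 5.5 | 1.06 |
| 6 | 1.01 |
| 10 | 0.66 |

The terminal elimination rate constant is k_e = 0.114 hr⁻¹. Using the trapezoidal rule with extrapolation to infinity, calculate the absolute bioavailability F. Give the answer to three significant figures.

Trapezoidal AUC_0→10 (buccal film):
  [0→3]: (0.00+1.20)/2 × 3 = 1.8
  [3→4.5]: (1.20+1.15)/2 × 1.5 = 1.7625
  [4.5→5.5]: (1.15+1.06)/2 × 1 = 1.105
  [5.5→6]: (1.06+1.01)/2 × 0.5 = 0.5175
  [6→10]: (1.01+0.66)/2 × 4 = 3.34
  Sum = 8.525 µg/mL·hr
Tail: C_last/k_e = 0.66/0.114 = 5.789
AUC_0→∞ (buccal film) = 8.525 + 5.789 = 14.314 µg/mL·hr
F = (AUC_ev/D_ev)/(AUC_iv/D_iv) = (14.314/25)/(23.5/25) = 0.57256/0.94 = 0.6091

F = 0.609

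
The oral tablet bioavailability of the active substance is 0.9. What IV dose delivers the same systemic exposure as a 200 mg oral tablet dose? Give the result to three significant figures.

D_iv = 180 mg

Systemic exposure from an extravascular dose = F × D_ev, so the equivalent IV dose is F × D_ev.
D_iv = F × D_ev = 0.9 × 200 = 180 mg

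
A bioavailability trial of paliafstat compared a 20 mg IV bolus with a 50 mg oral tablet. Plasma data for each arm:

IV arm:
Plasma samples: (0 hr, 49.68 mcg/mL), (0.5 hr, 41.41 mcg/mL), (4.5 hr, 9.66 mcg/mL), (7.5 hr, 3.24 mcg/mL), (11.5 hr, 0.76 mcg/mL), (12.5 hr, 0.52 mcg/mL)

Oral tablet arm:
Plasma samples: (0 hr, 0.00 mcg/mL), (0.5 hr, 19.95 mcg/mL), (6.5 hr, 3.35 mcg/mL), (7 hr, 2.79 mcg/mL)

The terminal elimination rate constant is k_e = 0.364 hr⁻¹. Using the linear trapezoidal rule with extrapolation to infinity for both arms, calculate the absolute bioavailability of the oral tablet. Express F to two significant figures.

F = 0.22

Trapezoidal AUC_0→12.5 (IV):
  [0→0.5]: (49.68+41.41)/2 × 0.5 = 22.7725
  [0.5→4.5]: (41.41+9.66)/2 × 4 = 102.14
  [4.5→7.5]: (9.66+3.24)/2 × 3 = 19.35
  [7.5→11.5]: (3.24+0.76)/2 × 4 = 8.0
  [11.5→12.5]: (0.76+0.52)/2 × 1 = 0.64
  Sum = 152.9025 mcg/mL·hr
IV tail: 0.52/0.364 = 1.429; AUC_iv,0→∞ = 152.9025 + 1.429 = 154.3315 mcg/mL·hr
Trapezoidal AUC_0→7 (oral tablet):
  [0→0.5]: (0.00+19.95)/2 × 0.5 = 4.9875
  [0.5→6.5]: (19.95+3.35)/2 × 6 = 69.9
  [6.5→7]: (3.35+2.79)/2 × 0.5 = 1.535
  Sum = 76.4225 mcg/mL·hr
oral tablet tail: 2.79/0.364 = 7.665; AUC_ev,0→∞ = 76.4225 + 7.665 = 84.0875 mcg/mL·hr
F = (AUC_ev/D_ev)/(AUC_iv/D_iv) = (84.0875/50)/(154.3315/20) = 1.68175/7.716575 = 0.2179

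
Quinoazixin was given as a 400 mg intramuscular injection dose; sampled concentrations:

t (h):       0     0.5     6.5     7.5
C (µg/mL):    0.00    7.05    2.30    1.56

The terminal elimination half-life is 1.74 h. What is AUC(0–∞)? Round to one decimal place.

AUC = 35.7 µg/mL·h

Trapezoidal AUC_0→7.5:
  [0→0.5]: (0.00+7.05)/2 × 0.5 = 1.7625
  [0.5→6.5]: (7.05+2.30)/2 × 6 = 28.05
  [6.5→7.5]: (2.30+1.56)/2 × 1 = 1.93
  Sum = 31.7425 µg/mL·h
k_e = ln2 / t½ = 0.693147 / 1.74 = 0.3984 h^-1
Extrapolated tail: C_last / k_e = 1.56 / 0.3984 = 3.916
AUC_0→∞ = 31.7425 + 3.916 = 35.6585 µg/mL·h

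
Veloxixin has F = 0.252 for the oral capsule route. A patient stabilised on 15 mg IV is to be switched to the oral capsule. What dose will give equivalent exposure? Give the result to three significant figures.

For equal systemic exposure: F × D_ev = D_iv
D_ev = D_iv / F = 15 / 0.252 = 59.5238 mg

D_oral = 59.5 mg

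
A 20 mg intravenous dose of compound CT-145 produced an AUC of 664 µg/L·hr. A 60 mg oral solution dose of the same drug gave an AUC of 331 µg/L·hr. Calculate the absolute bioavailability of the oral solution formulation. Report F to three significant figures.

F = (AUC_ev / D_ev) / (AUC_iv / D_iv)
  = (331/60) / (664/20)
  = 5.51667 / 33.2 = 0.1662

F = 0.166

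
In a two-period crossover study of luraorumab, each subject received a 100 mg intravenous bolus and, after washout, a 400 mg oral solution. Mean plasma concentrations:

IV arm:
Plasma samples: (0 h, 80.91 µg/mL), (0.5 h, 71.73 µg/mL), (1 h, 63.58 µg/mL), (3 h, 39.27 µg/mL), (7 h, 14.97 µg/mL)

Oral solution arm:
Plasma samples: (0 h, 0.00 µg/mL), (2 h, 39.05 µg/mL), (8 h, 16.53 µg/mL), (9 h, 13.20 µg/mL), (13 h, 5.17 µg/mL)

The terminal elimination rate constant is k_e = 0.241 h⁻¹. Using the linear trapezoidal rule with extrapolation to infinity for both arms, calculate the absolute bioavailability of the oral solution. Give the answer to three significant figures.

F = 0.202

Trapezoidal AUC_0→7 (IV):
  [0→0.5]: (80.91+71.73)/2 × 0.5 = 38.16
  [0.5→1]: (71.73+63.58)/2 × 0.5 = 33.8275
  [1→3]: (63.58+39.27)/2 × 2 = 102.85
  [3→7]: (39.27+14.97)/2 × 4 = 108.48
  Sum = 283.3175 µg/mL·h
IV tail: 14.97/0.241 = 62.116; AUC_iv,0→∞ = 283.3175 + 62.116 = 345.4335 µg/mL·h
Trapezoidal AUC_0→13 (oral solution):
  [0→2]: (0.00+39.05)/2 × 2 = 39.05
  [2→8]: (39.05+16.53)/2 × 6 = 166.74
  [8→9]: (16.53+13.20)/2 × 1 = 14.865
  [9→13]: (13.20+5.17)/2 × 4 = 36.74
  Sum = 257.395 µg/mL·h
oral solution tail: 5.17/0.241 = 21.452; AUC_ev,0→∞ = 257.395 + 21.452 = 278.847 µg/mL·h
F = (AUC_ev/D_ev)/(AUC_iv/D_iv) = (278.847/400)/(345.4335/100) = 0.6971175/3.454335 = 0.2018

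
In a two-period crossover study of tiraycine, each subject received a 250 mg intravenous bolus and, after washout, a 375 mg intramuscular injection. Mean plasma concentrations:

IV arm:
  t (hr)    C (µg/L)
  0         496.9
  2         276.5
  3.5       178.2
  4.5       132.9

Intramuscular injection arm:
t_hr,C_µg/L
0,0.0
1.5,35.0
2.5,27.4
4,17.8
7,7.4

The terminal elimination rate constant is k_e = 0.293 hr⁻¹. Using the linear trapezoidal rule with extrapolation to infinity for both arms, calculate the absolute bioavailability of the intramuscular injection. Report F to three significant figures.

Trapezoidal AUC_0→4.5 (IV):
  [0→2]: (496.9+276.5)/2 × 2 = 773.4
  [2→3.5]: (276.5+178.2)/2 × 1.5 = 341.025
  [3.5→4.5]: (178.2+132.9)/2 × 1 = 155.55
  Sum = 1269.975 µg/L·hr
IV tail: 132.9/0.293 = 453.584; AUC_iv,0→∞ = 1269.975 + 453.584 = 1723.559 µg/L·hr
Trapezoidal AUC_0→7 (intramuscular injection):
  [0→1.5]: (0.0+35.0)/2 × 1.5 = 26.25
  [1.5→2.5]: (35.0+27.4)/2 × 1 = 31.2
  [2.5→4]: (27.4+17.8)/2 × 1.5 = 33.9
  [4→7]: (17.8+7.4)/2 × 3 = 37.8
  Sum = 129.15 µg/L·hr
intramuscular injection tail: 7.4/0.293 = 25.256; AUC_ev,0→∞ = 129.15 + 25.256 = 154.406 µg/L·hr
F = (AUC_ev/D_ev)/(AUC_iv/D_iv) = (154.406/375)/(1723.559/250) = 0.411749/6.894236 = 0.0597

F = 0.0597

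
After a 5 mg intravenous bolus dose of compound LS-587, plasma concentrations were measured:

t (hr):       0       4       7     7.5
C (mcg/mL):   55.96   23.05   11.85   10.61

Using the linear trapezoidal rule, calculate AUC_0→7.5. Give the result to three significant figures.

Trapezoidal AUC_0→7.5:
  [0→4]: (55.96+23.05)/2 × 4 = 158.02
  [4→7]: (23.05+11.85)/2 × 3 = 52.35
  [7→7.5]: (11.85+10.61)/2 × 0.5 = 5.615
  Sum = 215.985 mcg/mL·hr

AUC = 216 mcg/mL·hr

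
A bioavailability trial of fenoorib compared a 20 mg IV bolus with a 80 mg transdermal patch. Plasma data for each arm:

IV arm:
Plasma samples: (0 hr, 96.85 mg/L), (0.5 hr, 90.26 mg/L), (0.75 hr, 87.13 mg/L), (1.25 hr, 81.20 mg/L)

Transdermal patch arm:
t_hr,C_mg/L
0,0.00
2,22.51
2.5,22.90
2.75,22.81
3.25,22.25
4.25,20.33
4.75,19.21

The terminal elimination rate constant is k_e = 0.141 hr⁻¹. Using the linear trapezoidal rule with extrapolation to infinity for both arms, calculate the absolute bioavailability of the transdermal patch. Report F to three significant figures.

F = 0.0794

Trapezoidal AUC_0→1.25 (IV):
  [0→0.5]: (96.85+90.26)/2 × 0.5 = 46.7775
  [0.5→0.75]: (90.26+87.13)/2 × 0.25 = 22.17375
  [0.75→1.25]: (87.13+81.20)/2 × 0.5 = 42.0825
  Sum = 111.03375 mg/L·hr
IV tail: 81.20/0.141 = 575.887; AUC_iv,0→∞ = 111.03375 + 575.887 = 686.92075 mg/L·hr
Trapezoidal AUC_0→4.75 (transdermal patch):
  [0→2]: (0.00+22.51)/2 × 2 = 22.51
  [2→2.5]: (22.51+22.90)/2 × 0.5 = 11.3525
  [2.5→2.75]: (22.90+22.81)/2 × 0.25 = 5.71375
  [2.75→3.25]: (22.81+22.25)/2 × 0.5 = 11.265
  [3.25→4.25]: (22.25+20.33)/2 × 1 = 21.29
  [4.25→4.75]: (20.33+19.21)/2 × 0.5 = 9.885
  Sum = 82.01625 mg/L·hr
transdermal patch tail: 19.21/0.141 = 136.241; AUC_ev,0→∞ = 82.01625 + 136.241 = 218.25725 mg/L·hr
F = (AUC_ev/D_ev)/(AUC_iv/D_iv) = (218.25725/80)/(686.92075/20) = 2.72822/34.346 = 0.0794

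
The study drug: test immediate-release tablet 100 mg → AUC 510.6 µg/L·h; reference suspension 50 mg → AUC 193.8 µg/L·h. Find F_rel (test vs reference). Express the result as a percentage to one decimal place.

F_rel = (AUC_test/D_test) / (AUC_ref/D_ref)
      = (510.6/100) / (193.8/50)
      = 5.106 / 3.876 = 1.3173 = 131.73%

F_rel = 131.7%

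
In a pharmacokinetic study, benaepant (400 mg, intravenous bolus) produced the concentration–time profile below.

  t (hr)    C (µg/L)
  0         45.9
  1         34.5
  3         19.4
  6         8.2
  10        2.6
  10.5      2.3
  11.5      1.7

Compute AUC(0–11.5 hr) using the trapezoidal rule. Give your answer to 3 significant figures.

AUC = 160 µg/L·hr

Trapezoidal AUC_0→11.5:
  [0→1]: (45.9+34.5)/2 × 1 = 40.2
  [1→3]: (34.5+19.4)/2 × 2 = 53.9
  [3→6]: (19.4+8.2)/2 × 3 = 41.4
  [6→10]: (8.2+2.6)/2 × 4 = 21.6
  [10→10.5]: (2.6+2.3)/2 × 0.5 = 1.225
  [10.5→11.5]: (2.3+1.7)/2 × 1 = 2.0
  Sum = 160.325 µg/L·hr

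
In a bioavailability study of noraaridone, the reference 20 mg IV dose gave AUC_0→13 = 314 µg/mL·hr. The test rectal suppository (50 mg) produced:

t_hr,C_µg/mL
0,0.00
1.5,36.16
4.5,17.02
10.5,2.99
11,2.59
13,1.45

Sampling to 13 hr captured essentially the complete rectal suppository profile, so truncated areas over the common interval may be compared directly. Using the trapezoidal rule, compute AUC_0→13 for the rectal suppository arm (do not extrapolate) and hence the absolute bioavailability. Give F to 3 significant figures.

Trapezoidal AUC_0→13 (rectal suppository):
  [0→1.5]: (0.00+36.16)/2 × 1.5 = 27.12
  [1.5→4.5]: (36.16+17.02)/2 × 3 = 79.77
  [4.5→10.5]: (17.02+2.99)/2 × 6 = 60.03
  [10.5→11]: (2.99+2.59)/2 × 0.5 = 1.395
  [11→13]: (2.59+1.45)/2 × 2 = 4.04
  Sum = 172.355 µg/mL·hr
F = (AUC_ev/D_ev)/(AUC_iv/D_iv) = (172.355/50)/(314/20) = 3.4471/15.7 = 0.2196

F = 0.220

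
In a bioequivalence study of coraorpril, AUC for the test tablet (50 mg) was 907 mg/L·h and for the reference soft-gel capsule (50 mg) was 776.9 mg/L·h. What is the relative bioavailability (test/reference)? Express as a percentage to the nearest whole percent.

F_rel = 117%

F_rel = (AUC_test/D_test) / (AUC_ref/D_ref)
      = (907/50) / (776.9/50)
      = 18.14 / 15.538 = 1.1675 = 116.75%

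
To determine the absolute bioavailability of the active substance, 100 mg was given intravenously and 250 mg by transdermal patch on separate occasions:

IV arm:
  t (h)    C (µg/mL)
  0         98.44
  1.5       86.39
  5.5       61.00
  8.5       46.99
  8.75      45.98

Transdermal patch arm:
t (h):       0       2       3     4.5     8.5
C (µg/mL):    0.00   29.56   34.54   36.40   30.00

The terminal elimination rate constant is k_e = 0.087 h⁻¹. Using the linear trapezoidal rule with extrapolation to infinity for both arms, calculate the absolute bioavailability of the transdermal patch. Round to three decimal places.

Trapezoidal AUC_0→8.75 (IV):
  [0→1.5]: (98.44+86.39)/2 × 1.5 = 138.6225
  [1.5→5.5]: (86.39+61.00)/2 × 4 = 294.78
  [5.5→8.5]: (61.00+46.99)/2 × 3 = 161.985
  [8.5→8.75]: (46.99+45.98)/2 × 0.25 = 11.62125
  Sum = 607.00875 µg/mL·h
IV tail: 45.98/0.087 = 528.506; AUC_iv,0→∞ = 607.00875 + 528.506 = 1135.51475 µg/mL·h
Trapezoidal AUC_0→8.5 (transdermal patch):
  [0→2]: (0.00+29.56)/2 × 2 = 29.56
  [2→3]: (29.56+34.54)/2 × 1 = 32.05
  [3→4.5]: (34.54+36.40)/2 × 1.5 = 53.205
  [4.5→8.5]: (36.40+30.00)/2 × 4 = 132.8
  Sum = 247.615 µg/mL·h
transdermal patch tail: 30.00/0.087 = 344.828; AUC_ev,0→∞ = 247.615 + 344.828 = 592.443 µg/mL·h
F = (AUC_ev/D_ev)/(AUC_iv/D_iv) = (592.443/250)/(1135.51475/100) = 2.369772/11.3551 = 0.2087

F = 0.209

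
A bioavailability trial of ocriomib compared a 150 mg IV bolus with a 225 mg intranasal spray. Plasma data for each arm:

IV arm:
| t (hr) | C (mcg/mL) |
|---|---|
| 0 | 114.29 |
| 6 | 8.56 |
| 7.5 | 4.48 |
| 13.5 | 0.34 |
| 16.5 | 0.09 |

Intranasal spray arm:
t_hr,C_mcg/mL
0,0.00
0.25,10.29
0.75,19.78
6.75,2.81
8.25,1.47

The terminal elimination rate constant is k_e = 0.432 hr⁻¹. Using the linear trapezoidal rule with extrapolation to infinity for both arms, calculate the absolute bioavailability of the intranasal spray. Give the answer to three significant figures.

F = 0.141

Trapezoidal AUC_0→16.5 (IV):
  [0→6]: (114.29+8.56)/2 × 6 = 368.55
  [6→7.5]: (8.56+4.48)/2 × 1.5 = 9.78
  [7.5→13.5]: (4.48+0.34)/2 × 6 = 14.46
  [13.5→16.5]: (0.34+0.09)/2 × 3 = 0.645
  Sum = 393.435 mcg/mL·hr
IV tail: 0.09/0.432 = 0.208; AUC_iv,0→∞ = 393.435 + 0.208 = 393.643 mcg/mL·hr
Trapezoidal AUC_0→8.25 (intranasal spray):
  [0→0.25]: (0.00+10.29)/2 × 0.25 = 1.28625
  [0.25→0.75]: (10.29+19.78)/2 × 0.5 = 7.5175
  [0.75→6.75]: (19.78+2.81)/2 × 6 = 67.77
  [6.75→8.25]: (2.81+1.47)/2 × 1.5 = 3.21
  Sum = 79.78375 mcg/mL·hr
intranasal spray tail: 1.47/0.432 = 3.403; AUC_ev,0→∞ = 79.78375 + 3.403 = 83.18675 mcg/mL·hr
F = (AUC_ev/D_ev)/(AUC_iv/D_iv) = (83.18675/225)/(393.643/150) = 0.369719/2.62429 = 0.1409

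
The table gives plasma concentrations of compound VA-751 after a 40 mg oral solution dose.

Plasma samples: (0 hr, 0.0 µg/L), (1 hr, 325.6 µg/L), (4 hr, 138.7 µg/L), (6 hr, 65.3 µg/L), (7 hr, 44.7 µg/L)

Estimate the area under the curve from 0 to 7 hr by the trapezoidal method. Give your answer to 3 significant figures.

Trapezoidal AUC_0→7:
  [0→1]: (0.0+325.6)/2 × 1 = 162.8
  [1→4]: (325.6+138.7)/2 × 3 = 696.45
  [4→6]: (138.7+65.3)/2 × 2 = 204.0
  [6→7]: (65.3+44.7)/2 × 1 = 55.0
  Sum = 1118.25 µg/L·hr

AUC = 1120 µg/L·hr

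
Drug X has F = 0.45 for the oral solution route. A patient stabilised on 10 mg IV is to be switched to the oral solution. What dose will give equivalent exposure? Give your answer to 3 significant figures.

D_oral = 22.2 mg

For equal systemic exposure: F × D_ev = D_iv
D_ev = D_iv / F = 10 / 0.45 = 22.2222 mg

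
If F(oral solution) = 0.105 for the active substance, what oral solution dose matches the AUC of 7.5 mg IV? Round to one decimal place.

D_oral = 71.4 mg

For equal systemic exposure: F × D_ev = D_iv
D_ev = D_iv / F = 7.5 / 0.105 = 71.4286 mg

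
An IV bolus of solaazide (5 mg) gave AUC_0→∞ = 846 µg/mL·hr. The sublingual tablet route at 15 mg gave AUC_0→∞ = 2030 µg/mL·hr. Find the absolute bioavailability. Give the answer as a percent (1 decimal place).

F = (AUC_ev / D_ev) / (AUC_iv / D_iv)
  = (2030/15) / (846/5)
  = 135.333 / 169.2 = 0.7998
  = 79.98%

F = 80.0%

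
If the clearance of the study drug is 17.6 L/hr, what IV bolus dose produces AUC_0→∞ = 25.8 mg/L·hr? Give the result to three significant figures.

Dose_iv = CL × AUC_0→∞
     = 17.6 × 25.8 = 454.08 mg

Dose = 454 mg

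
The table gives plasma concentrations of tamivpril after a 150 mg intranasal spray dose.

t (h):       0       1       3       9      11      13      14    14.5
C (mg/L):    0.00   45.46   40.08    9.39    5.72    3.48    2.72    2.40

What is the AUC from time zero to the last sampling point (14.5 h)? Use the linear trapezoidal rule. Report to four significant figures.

AUC = 285.4 mg/L·h

Trapezoidal AUC_0→14.5:
  [0→1]: (0.00+45.46)/2 × 1 = 22.73
  [1→3]: (45.46+40.08)/2 × 2 = 85.54
  [3→9]: (40.08+9.39)/2 × 6 = 148.41
  [9→11]: (9.39+5.72)/2 × 2 = 15.11
  [11→13]: (5.72+3.48)/2 × 2 = 9.2
  [13→14]: (3.48+2.72)/2 × 1 = 3.1
  [14→14.5]: (2.72+2.40)/2 × 0.5 = 1.28
  Sum = 285.37 mg/L·h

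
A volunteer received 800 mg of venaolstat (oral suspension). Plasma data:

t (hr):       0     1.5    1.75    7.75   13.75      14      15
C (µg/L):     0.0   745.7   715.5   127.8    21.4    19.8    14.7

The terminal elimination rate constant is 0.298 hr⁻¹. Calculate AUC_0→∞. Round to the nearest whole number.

AUC = 3791 µg/L·hr

Trapezoidal AUC_0→15:
  [0→1.5]: (0.0+745.7)/2 × 1.5 = 559.275
  [1.5→1.75]: (745.7+715.5)/2 × 0.25 = 182.65
  [1.75→7.75]: (715.5+127.8)/2 × 6 = 2529.9
  [7.75→13.75]: (127.8+21.4)/2 × 6 = 447.6
  [13.75→14]: (21.4+19.8)/2 × 0.25 = 5.15
  [14→15]: (19.8+14.7)/2 × 1 = 17.25
  Sum = 3741.825 µg/L·hr
Extrapolated tail: C_last / k_e = 14.7 / 0.298 = 49.329
AUC_0→∞ = 3741.825 + 49.329 = 3791.154 µg/L·hr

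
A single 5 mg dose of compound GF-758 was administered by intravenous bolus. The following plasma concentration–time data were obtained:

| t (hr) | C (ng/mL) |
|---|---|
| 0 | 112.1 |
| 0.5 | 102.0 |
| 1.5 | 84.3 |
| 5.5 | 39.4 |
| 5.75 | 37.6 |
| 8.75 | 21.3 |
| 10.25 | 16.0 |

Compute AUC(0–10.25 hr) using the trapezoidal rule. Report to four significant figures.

AUC = 520.0 ng/mL·hr

Trapezoidal AUC_0→10.25:
  [0→0.5]: (112.1+102.0)/2 × 0.5 = 53.525
  [0.5→1.5]: (102.0+84.3)/2 × 1 = 93.15
  [1.5→5.5]: (84.3+39.4)/2 × 4 = 247.4
  [5.5→5.75]: (39.4+37.6)/2 × 0.25 = 9.625
  [5.75→8.75]: (37.6+21.3)/2 × 3 = 88.35
  [8.75→10.25]: (21.3+16.0)/2 × 1.5 = 27.975
  Sum = 520.025 ng/mL·hr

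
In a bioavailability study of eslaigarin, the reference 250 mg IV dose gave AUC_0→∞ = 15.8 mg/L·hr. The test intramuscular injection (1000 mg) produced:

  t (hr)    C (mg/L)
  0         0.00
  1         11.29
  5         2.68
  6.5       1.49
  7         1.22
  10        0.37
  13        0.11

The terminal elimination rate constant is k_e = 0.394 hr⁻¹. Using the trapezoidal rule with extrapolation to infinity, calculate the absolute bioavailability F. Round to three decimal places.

F = 0.645

Trapezoidal AUC_0→13 (intramuscular injection):
  [0→1]: (0.00+11.29)/2 × 1 = 5.645
  [1→5]: (11.29+2.68)/2 × 4 = 27.94
  [5→6.5]: (2.68+1.49)/2 × 1.5 = 3.1275
  [6.5→7]: (1.49+1.22)/2 × 0.5 = 0.6775
  [7→10]: (1.22+0.37)/2 × 3 = 2.385
  [10→13]: (0.37+0.11)/2 × 3 = 0.72
  Sum = 40.495 mg/L·hr
Tail: C_last/k_e = 0.11/0.394 = 0.279
AUC_0→∞ (intramuscular injection) = 40.495 + 0.279 = 40.774 mg/L·hr
F = (AUC_ev/D_ev)/(AUC_iv/D_iv) = (40.774/1000)/(15.8/250) = 0.040774/0.0632 = 0.6452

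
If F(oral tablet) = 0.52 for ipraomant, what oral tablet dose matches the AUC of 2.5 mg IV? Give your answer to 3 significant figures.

For equal systemic exposure: F × D_ev = D_iv
D_ev = D_iv / F = 2.5 / 0.52 = 4.80769 mg

D_oral = 4.81 mg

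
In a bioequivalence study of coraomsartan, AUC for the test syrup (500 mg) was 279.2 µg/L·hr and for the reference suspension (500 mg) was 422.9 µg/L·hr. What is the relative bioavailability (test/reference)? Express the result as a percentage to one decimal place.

F_rel = (AUC_test/D_test) / (AUC_ref/D_ref)
      = (279.2/500) / (422.9/500)
      = 0.5584 / 0.8458 = 0.6602 = 66.02%

F_rel = 66.0%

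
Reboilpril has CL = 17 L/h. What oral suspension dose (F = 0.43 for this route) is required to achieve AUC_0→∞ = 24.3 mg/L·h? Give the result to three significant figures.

Dose = 961 mg

Dose = CL × AUC_0→∞ / F
     = 17 × 24.3 / 0.43 = 960.698 mg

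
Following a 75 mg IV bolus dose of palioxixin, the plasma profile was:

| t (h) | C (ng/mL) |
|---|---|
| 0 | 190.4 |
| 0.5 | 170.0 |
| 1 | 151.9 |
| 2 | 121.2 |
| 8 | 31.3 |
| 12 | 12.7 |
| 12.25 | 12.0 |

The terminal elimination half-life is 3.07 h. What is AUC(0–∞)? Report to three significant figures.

Trapezoidal AUC_0→12.25:
  [0→0.5]: (190.4+170.0)/2 × 0.5 = 90.1
  [0.5→1]: (170.0+151.9)/2 × 0.5 = 80.475
  [1→2]: (151.9+121.2)/2 × 1 = 136.55
  [2→8]: (121.2+31.3)/2 × 6 = 457.5
  [8→12]: (31.3+12.7)/2 × 4 = 88.0
  [12→12.25]: (12.7+12.0)/2 × 0.25 = 3.0875
  Sum = 855.7125 ng/mL·h
k_e = ln2 / t½ = 0.693147 / 3.07 = 0.2258 h^-1
Extrapolated tail: C_last / k_e = 12.0 / 0.2258 = 53.144
AUC_0→∞ = 855.7125 + 53.144 = 908.8565 ng/mL·h

AUC = 909 ng/mL·h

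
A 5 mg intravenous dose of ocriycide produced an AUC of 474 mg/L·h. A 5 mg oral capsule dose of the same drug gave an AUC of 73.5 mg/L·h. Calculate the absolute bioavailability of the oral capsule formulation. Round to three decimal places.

F = (AUC_ev / D_ev) / (AUC_iv / D_iv)
  = (73.5/5) / (474/5)
  = 14.7 / 94.8 = 0.1551

F = 0.155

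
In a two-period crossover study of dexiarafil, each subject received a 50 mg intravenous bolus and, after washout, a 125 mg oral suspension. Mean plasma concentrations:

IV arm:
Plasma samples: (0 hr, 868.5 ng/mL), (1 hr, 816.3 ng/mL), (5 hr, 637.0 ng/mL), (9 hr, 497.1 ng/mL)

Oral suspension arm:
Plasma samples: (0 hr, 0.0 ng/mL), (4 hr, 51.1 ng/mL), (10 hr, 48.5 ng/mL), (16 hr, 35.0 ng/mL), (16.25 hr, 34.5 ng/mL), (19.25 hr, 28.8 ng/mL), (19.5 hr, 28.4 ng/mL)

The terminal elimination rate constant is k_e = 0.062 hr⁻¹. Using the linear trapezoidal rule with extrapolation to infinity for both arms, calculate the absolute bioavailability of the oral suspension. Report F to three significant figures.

F = 0.0348

Trapezoidal AUC_0→9 (IV):
  [0→1]: (868.5+816.3)/2 × 1 = 842.4
  [1→5]: (816.3+637.0)/2 × 4 = 2906.6
  [5→9]: (637.0+497.1)/2 × 4 = 2268.2
  Sum = 6017.2 ng/mL·hr
IV tail: 497.1/0.062 = 8017.742; AUC_iv,0→∞ = 6017.2 + 8017.742 = 14034.942 ng/mL·hr
Trapezoidal AUC_0→19.5 (oral suspension):
  [0→4]: (0.0+51.1)/2 × 4 = 102.2
  [4→10]: (51.1+48.5)/2 × 6 = 298.8
  [10→16]: (48.5+35.0)/2 × 6 = 250.5
  [16→16.25]: (35.0+34.5)/2 × 0.25 = 8.6875
  [16.25→19.25]: (34.5+28.8)/2 × 3 = 94.95
  [19.25→19.5]: (28.8+28.4)/2 × 0.25 = 7.15
  Sum = 762.2875 ng/mL·hr
oral suspension tail: 28.4/0.062 = 458.065; AUC_ev,0→∞ = 762.2875 + 458.065 = 1220.3525 ng/mL·hr
F = (AUC_ev/D_ev)/(AUC_iv/D_iv) = (1220.3525/125)/(14034.942/50) = 9.76282/280.69884 = 0.0348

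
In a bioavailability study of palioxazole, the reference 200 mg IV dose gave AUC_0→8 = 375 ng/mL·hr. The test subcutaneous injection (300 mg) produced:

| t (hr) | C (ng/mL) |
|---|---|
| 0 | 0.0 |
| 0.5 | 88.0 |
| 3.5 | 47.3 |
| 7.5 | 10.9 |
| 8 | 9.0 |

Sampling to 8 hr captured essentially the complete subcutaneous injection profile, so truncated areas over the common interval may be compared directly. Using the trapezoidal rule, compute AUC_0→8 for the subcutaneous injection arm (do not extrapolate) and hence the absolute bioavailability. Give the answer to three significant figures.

Trapezoidal AUC_0→8 (subcutaneous injection):
  [0→0.5]: (0.0+88.0)/2 × 0.5 = 22.0
  [0.5→3.5]: (88.0+47.3)/2 × 3 = 202.95
  [3.5→7.5]: (47.3+10.9)/2 × 4 = 116.4
  [7.5→8]: (10.9+9.0)/2 × 0.5 = 4.975
  Sum = 346.325 ng/mL·hr
F = (AUC_ev/D_ev)/(AUC_iv/D_iv) = (346.325/300)/(375/200) = 1.15442/1.875 = 0.6157

F = 0.616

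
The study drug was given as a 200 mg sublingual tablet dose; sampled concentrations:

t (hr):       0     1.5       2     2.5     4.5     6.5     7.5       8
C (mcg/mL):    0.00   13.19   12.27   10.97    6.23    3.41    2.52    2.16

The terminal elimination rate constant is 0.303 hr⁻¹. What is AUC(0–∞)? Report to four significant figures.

Trapezoidal AUC_0→8:
  [0→1.5]: (0.00+13.19)/2 × 1.5 = 9.8925
  [1.5→2]: (13.19+12.27)/2 × 0.5 = 6.365
  [2→2.5]: (12.27+10.97)/2 × 0.5 = 5.81
  [2.5→4.5]: (10.97+6.23)/2 × 2 = 17.2
  [4.5→6.5]: (6.23+3.41)/2 × 2 = 9.64
  [6.5→7.5]: (3.41+2.52)/2 × 1 = 2.965
  [7.5→8]: (2.52+2.16)/2 × 0.5 = 1.17
  Sum = 53.0425 mcg/mL·hr
Extrapolated tail: C_last / k_e = 2.16 / 0.303 = 7.129
AUC_0→∞ = 53.0425 + 7.129 = 60.1715 mcg/mL·hr

AUC = 60.17 mcg/mL·hr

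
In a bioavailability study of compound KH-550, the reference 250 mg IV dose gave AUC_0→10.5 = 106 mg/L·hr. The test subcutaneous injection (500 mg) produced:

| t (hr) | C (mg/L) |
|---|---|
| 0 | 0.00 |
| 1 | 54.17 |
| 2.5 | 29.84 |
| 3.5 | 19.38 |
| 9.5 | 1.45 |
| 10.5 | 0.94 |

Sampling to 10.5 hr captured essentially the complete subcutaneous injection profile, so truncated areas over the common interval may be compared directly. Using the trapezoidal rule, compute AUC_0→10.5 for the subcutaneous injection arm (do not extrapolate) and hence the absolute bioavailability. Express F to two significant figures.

Trapezoidal AUC_0→10.5 (subcutaneous injection):
  [0→1]: (0.00+54.17)/2 × 1 = 27.085
  [1→2.5]: (54.17+29.84)/2 × 1.5 = 63.0075
  [2.5→3.5]: (29.84+19.38)/2 × 1 = 24.61
  [3.5→9.5]: (19.38+1.45)/2 × 6 = 62.49
  [9.5→10.5]: (1.45+0.94)/2 × 1 = 1.195
  Sum = 178.3875 mg/L·hr
F = (AUC_ev/D_ev)/(AUC_iv/D_iv) = (178.3875/500)/(106/250) = 0.356775/0.424 = 0.8415

F = 0.84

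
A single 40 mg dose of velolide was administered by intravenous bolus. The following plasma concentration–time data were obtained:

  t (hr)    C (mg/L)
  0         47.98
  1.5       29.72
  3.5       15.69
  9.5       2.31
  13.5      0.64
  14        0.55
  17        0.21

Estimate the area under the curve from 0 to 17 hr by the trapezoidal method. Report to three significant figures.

Trapezoidal AUC_0→17:
  [0→1.5]: (47.98+29.72)/2 × 1.5 = 58.275
  [1.5→3.5]: (29.72+15.69)/2 × 2 = 45.41
  [3.5→9.5]: (15.69+2.31)/2 × 6 = 54.0
  [9.5→13.5]: (2.31+0.64)/2 × 4 = 5.9
  [13.5→14]: (0.64+0.55)/2 × 0.5 = 0.2975
  [14→17]: (0.55+0.21)/2 × 3 = 1.14
  Sum = 165.0225 mg/L·hr

AUC = 165 mg/L·hr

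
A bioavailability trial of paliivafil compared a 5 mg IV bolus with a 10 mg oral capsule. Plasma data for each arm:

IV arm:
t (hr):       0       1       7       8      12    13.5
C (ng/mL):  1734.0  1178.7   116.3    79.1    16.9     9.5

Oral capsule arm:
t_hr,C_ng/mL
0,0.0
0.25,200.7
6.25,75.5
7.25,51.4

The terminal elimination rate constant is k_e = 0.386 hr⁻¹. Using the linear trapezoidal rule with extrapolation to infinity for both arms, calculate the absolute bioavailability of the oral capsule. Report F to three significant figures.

F = 0.0925

Trapezoidal AUC_0→13.5 (IV):
  [0→1]: (1734.0+1178.7)/2 × 1 = 1456.35
  [1→7]: (1178.7+116.3)/2 × 6 = 3885.0
  [7→8]: (116.3+79.1)/2 × 1 = 97.7
  [8→12]: (79.1+16.9)/2 × 4 = 192.0
  [12→13.5]: (16.9+9.5)/2 × 1.5 = 19.8
  Sum = 5650.85 ng/mL·hr
IV tail: 9.5/0.386 = 24.611; AUC_iv,0→∞ = 5650.85 + 24.611 = 5675.461 ng/mL·hr
Trapezoidal AUC_0→7.25 (oral capsule):
  [0→0.25]: (0.0+200.7)/2 × 0.25 = 25.0875
  [0.25→6.25]: (200.7+75.5)/2 × 6 = 828.6
  [6.25→7.25]: (75.5+51.4)/2 × 1 = 63.45
  Sum = 917.1375 ng/mL·hr
oral capsule tail: 51.4/0.386 = 133.161; AUC_ev,0→∞ = 917.1375 + 133.161 = 1050.2985 ng/mL·hr
F = (AUC_ev/D_ev)/(AUC_iv/D_iv) = (1050.2985/10)/(5675.461/5) = 105.02985/1135.0922 = 0.0925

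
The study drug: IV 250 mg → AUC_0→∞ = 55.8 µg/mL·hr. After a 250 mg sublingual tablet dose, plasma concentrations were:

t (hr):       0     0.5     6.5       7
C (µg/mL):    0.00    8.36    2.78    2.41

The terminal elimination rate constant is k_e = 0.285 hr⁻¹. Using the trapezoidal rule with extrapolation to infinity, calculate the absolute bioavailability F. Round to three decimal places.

Trapezoidal AUC_0→7 (sublingual tablet):
  [0→0.5]: (0.00+8.36)/2 × 0.5 = 2.09
  [0.5→6.5]: (8.36+2.78)/2 × 6 = 33.42
  [6.5→7]: (2.78+2.41)/2 × 0.5 = 1.2975
  Sum = 36.8075 µg/mL·hr
Tail: C_last/k_e = 2.41/0.285 = 8.456
AUC_0→∞ (sublingual tablet) = 36.8075 + 8.456 = 45.2635 µg/mL·hr
F = (AUC_ev/D_ev)/(AUC_iv/D_iv) = (45.2635/250)/(55.8/250) = 0.181054/0.2232 = 0.8112

F = 0.811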